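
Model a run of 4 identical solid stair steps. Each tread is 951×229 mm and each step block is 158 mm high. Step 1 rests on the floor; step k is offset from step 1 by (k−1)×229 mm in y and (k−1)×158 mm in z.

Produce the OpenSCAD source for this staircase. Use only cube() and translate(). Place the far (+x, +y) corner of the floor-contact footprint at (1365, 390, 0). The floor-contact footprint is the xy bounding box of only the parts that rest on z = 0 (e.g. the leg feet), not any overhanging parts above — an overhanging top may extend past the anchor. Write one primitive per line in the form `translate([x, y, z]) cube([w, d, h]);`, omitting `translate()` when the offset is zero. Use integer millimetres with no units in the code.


translate([414, 161, 0]) cube([951, 229, 158]);
translate([414, 390, 158]) cube([951, 229, 158]);
translate([414, 619, 316]) cube([951, 229, 158]);
translate([414, 848, 474]) cube([951, 229, 158]);


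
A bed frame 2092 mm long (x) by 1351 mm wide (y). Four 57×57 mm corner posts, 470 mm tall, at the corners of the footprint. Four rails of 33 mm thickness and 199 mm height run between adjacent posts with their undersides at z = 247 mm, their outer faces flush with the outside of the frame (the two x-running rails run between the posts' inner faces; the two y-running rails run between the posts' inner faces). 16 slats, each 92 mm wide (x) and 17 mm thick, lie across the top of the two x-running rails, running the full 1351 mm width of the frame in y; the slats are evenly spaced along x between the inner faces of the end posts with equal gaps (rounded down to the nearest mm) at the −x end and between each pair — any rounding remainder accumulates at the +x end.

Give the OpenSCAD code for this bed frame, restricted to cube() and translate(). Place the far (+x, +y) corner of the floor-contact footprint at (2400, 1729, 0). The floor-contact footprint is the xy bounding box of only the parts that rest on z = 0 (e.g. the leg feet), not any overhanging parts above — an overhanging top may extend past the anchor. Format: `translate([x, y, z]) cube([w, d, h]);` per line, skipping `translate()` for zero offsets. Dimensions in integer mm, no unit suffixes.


translate([308, 378, 0]) cube([57, 57, 470]);
translate([308, 1672, 0]) cube([57, 57, 470]);
translate([2343, 378, 0]) cube([57, 57, 470]);
translate([2343, 1672, 0]) cube([57, 57, 470]);
translate([365, 378, 247]) cube([1978, 33, 199]);
translate([365, 1696, 247]) cube([1978, 33, 199]);
translate([308, 435, 247]) cube([33, 1237, 199]);
translate([2367, 435, 247]) cube([33, 1237, 199]);
translate([394, 378, 446]) cube([92, 1351, 17]);
translate([515, 378, 446]) cube([92, 1351, 17]);
translate([636, 378, 446]) cube([92, 1351, 17]);
translate([757, 378, 446]) cube([92, 1351, 17]);
translate([878, 378, 446]) cube([92, 1351, 17]);
translate([999, 378, 446]) cube([92, 1351, 17]);
translate([1120, 378, 446]) cube([92, 1351, 17]);
translate([1241, 378, 446]) cube([92, 1351, 17]);
translate([1362, 378, 446]) cube([92, 1351, 17]);
translate([1483, 378, 446]) cube([92, 1351, 17]);
translate([1604, 378, 446]) cube([92, 1351, 17]);
translate([1725, 378, 446]) cube([92, 1351, 17]);
translate([1846, 378, 446]) cube([92, 1351, 17]);
translate([1967, 378, 446]) cube([92, 1351, 17]);
translate([2088, 378, 446]) cube([92, 1351, 17]);
translate([2209, 378, 446]) cube([92, 1351, 17]);


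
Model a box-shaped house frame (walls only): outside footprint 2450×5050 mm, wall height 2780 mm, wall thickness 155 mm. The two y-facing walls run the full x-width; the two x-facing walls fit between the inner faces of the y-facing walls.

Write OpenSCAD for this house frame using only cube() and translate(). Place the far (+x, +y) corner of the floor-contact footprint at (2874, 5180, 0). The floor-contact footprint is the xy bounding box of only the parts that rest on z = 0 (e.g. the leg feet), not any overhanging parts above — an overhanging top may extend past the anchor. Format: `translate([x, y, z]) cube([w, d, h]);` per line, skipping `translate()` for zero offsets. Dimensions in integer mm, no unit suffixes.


translate([424, 130, 0]) cube([2450, 155, 2780]);
translate([424, 5025, 0]) cube([2450, 155, 2780]);
translate([424, 285, 0]) cube([155, 4740, 2780]);
translate([2719, 285, 0]) cube([155, 4740, 2780]);


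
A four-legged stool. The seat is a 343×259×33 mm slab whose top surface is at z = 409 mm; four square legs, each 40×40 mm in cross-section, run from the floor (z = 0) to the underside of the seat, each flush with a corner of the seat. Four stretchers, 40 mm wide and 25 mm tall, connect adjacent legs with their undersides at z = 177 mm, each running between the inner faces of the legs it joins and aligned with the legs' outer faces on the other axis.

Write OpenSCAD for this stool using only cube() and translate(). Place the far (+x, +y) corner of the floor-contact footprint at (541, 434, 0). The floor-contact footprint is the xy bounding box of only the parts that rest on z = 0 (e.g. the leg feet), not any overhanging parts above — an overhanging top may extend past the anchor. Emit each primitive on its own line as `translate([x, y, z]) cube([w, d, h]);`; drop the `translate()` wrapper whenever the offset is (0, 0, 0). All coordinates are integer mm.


translate([198, 175, 376]) cube([343, 259, 33]);
translate([198, 175, 0]) cube([40, 40, 376]);
translate([501, 175, 0]) cube([40, 40, 376]);
translate([198, 394, 0]) cube([40, 40, 376]);
translate([501, 394, 0]) cube([40, 40, 376]);
translate([238, 175, 177]) cube([263, 40, 25]);
translate([238, 394, 177]) cube([263, 40, 25]);
translate([198, 215, 177]) cube([40, 179, 25]);
translate([501, 215, 177]) cube([40, 179, 25]);


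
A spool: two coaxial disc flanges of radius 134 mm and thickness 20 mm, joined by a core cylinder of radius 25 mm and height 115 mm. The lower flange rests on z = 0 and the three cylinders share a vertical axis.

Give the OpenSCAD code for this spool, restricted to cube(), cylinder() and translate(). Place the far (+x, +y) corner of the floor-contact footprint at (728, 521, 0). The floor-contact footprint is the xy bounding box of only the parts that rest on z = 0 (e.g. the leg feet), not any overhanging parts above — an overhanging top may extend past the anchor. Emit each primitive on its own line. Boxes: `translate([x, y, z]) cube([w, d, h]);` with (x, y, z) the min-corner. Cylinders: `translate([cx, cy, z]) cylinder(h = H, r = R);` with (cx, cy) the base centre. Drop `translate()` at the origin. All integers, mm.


translate([594, 387, 0]) cylinder(h = 20, r = 134);
translate([594, 387, 20]) cylinder(h = 115, r = 25);
translate([594, 387, 135]) cylinder(h = 20, r = 134);


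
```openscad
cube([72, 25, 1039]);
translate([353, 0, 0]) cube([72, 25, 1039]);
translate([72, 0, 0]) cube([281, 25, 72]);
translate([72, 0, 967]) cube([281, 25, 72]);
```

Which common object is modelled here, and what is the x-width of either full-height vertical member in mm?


A picture frame. The border width is 72 mm.

Four thin pieces enclosing a rectangular opening — a picture frame. The two full-height stiles are 1039 mm tall; the top rail sits at z = 967 and is 72 mm tall, so the border above the opening is 1039 − 967 = 72 mm, matching the stile x-width.


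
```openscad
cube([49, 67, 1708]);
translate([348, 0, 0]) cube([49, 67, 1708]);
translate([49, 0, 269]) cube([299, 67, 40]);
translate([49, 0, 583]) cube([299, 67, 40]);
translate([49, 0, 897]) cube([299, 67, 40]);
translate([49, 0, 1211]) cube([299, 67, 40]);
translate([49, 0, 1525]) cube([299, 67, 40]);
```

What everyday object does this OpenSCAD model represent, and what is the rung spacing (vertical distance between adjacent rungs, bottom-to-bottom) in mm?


A ladder. The rung spacing is 314 mm.

Two tall 49×67 posts with 5 short bars between them — a ladder. Adjacent rungs sit at z = 269 and z = 583, so the spacing is 583 − 269 = 314 mm.


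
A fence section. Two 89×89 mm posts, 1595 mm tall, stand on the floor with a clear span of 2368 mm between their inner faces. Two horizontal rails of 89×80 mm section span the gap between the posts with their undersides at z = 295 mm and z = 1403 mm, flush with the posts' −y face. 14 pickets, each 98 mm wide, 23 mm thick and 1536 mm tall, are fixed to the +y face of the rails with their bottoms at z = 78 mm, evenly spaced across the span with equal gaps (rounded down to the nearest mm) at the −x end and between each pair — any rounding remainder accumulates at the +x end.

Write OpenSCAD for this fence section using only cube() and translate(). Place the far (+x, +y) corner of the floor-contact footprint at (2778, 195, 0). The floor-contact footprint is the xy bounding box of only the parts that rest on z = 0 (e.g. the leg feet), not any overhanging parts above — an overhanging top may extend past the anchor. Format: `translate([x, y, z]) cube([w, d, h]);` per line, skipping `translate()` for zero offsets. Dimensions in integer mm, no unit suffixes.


translate([232, 106, 0]) cube([89, 89, 1595]);
translate([2689, 106, 0]) cube([89, 89, 1595]);
translate([321, 106, 295]) cube([2368, 89, 80]);
translate([321, 106, 1403]) cube([2368, 89, 80]);
translate([387, 195, 78]) cube([98, 23, 1536]);
translate([551, 195, 78]) cube([98, 23, 1536]);
translate([715, 195, 78]) cube([98, 23, 1536]);
translate([879, 195, 78]) cube([98, 23, 1536]);
translate([1043, 195, 78]) cube([98, 23, 1536]);
translate([1207, 195, 78]) cube([98, 23, 1536]);
translate([1371, 195, 78]) cube([98, 23, 1536]);
translate([1535, 195, 78]) cube([98, 23, 1536]);
translate([1699, 195, 78]) cube([98, 23, 1536]);
translate([1863, 195, 78]) cube([98, 23, 1536]);
translate([2027, 195, 78]) cube([98, 23, 1536]);
translate([2191, 195, 78]) cube([98, 23, 1536]);
translate([2355, 195, 78]) cube([98, 23, 1536]);
translate([2519, 195, 78]) cube([98, 23, 1536]);


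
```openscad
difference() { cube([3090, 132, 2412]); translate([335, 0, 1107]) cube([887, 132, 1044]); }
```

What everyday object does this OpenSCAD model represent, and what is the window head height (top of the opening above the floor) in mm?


A wall with a window opening. The window head height is 2151 mm.

A wall with a rectangular opening subtracted — a window. Sill at z = 1107, opening 1044 mm tall, so the head is at 1107 + 1044 = 2151 mm.


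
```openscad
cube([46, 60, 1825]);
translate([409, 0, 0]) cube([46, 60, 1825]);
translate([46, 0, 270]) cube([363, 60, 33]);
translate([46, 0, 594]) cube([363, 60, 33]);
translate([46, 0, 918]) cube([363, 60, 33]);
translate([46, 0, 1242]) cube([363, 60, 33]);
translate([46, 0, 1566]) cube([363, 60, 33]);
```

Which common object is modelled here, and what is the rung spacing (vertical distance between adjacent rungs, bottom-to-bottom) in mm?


A ladder. The rung spacing is 324 mm.

Two tall 46×60 posts with 5 short bars between them — a ladder. Adjacent rungs sit at z = 270 and z = 594, so the spacing is 594 − 270 = 324 mm.


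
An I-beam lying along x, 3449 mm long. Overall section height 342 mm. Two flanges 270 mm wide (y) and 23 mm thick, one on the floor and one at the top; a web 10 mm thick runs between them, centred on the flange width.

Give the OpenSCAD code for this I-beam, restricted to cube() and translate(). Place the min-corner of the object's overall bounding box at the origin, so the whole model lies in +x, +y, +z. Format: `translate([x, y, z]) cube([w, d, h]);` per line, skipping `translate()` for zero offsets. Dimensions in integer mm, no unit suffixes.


cube([3449, 270, 23]);
translate([0, 130, 23]) cube([3449, 10, 296]);
translate([0, 0, 319]) cube([3449, 270, 23]);


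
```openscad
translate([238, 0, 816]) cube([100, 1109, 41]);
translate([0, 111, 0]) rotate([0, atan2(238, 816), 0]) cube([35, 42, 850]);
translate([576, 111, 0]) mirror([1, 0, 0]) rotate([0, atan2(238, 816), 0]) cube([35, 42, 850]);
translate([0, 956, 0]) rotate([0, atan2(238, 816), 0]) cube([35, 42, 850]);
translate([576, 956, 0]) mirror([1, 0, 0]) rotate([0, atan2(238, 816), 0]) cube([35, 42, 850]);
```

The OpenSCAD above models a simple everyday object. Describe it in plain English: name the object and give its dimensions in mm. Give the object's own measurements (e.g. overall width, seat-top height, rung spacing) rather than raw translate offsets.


A sawhorse. A 100×1109×41 mm beam (x, y, z) sits on two A-frame leg pairs. Each pair is two raked legs of 35×42 mm section (42 mm along y) splaying symmetrically in x. Each leg rises 816 mm vertically over 238 mm of horizontal reach and is 850 mm long along its own axis. Every leg's outer bottom edge rests on the floor and its outer top edge meets a bottom edge of the beam — the left legs (tilting toward +x) meet the beam's −x bottom edge, the right legs (their mirror images, tilting toward −x) meet its +x bottom edge — so the leg tops tuck under the beam, the beam's underside is 816 mm above the floor, and the feet are 576 mm apart outside-to-outside with the beam centred between them. The two leg pairs are set in 111 mm from either end of the beam.


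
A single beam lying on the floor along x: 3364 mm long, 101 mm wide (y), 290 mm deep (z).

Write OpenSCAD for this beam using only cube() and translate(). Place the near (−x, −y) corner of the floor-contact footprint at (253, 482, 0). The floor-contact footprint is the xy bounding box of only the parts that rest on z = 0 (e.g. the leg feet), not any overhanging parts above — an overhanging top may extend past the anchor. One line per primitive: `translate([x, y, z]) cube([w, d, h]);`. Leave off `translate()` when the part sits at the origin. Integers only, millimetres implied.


translate([253, 482, 0]) cube([3364, 101, 290]);


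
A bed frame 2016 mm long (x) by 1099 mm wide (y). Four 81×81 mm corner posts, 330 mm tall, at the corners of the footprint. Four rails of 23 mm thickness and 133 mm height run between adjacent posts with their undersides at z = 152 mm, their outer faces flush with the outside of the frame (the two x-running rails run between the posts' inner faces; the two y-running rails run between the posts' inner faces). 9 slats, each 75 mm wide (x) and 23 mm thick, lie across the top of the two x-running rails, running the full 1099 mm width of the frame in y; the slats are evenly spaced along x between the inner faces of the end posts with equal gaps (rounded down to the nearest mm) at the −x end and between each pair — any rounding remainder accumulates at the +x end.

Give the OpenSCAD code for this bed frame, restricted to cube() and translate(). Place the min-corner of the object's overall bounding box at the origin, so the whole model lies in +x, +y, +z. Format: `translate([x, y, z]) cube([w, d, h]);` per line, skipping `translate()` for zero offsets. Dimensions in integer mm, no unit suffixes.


cube([81, 81, 330]);
translate([0, 1018, 0]) cube([81, 81, 330]);
translate([1935, 0, 0]) cube([81, 81, 330]);
translate([1935, 1018, 0]) cube([81, 81, 330]);
translate([81, 0, 152]) cube([1854, 23, 133]);
translate([81, 1076, 152]) cube([1854, 23, 133]);
translate([0, 81, 152]) cube([23, 937, 133]);
translate([1993, 81, 152]) cube([23, 937, 133]);
translate([198, 0, 285]) cube([75, 1099, 23]);
translate([390, 0, 285]) cube([75, 1099, 23]);
translate([582, 0, 285]) cube([75, 1099, 23]);
translate([774, 0, 285]) cube([75, 1099, 23]);
translate([966, 0, 285]) cube([75, 1099, 23]);
translate([1158, 0, 285]) cube([75, 1099, 23]);
translate([1350, 0, 285]) cube([75, 1099, 23]);
translate([1542, 0, 285]) cube([75, 1099, 23]);
translate([1734, 0, 285]) cube([75, 1099, 23]);


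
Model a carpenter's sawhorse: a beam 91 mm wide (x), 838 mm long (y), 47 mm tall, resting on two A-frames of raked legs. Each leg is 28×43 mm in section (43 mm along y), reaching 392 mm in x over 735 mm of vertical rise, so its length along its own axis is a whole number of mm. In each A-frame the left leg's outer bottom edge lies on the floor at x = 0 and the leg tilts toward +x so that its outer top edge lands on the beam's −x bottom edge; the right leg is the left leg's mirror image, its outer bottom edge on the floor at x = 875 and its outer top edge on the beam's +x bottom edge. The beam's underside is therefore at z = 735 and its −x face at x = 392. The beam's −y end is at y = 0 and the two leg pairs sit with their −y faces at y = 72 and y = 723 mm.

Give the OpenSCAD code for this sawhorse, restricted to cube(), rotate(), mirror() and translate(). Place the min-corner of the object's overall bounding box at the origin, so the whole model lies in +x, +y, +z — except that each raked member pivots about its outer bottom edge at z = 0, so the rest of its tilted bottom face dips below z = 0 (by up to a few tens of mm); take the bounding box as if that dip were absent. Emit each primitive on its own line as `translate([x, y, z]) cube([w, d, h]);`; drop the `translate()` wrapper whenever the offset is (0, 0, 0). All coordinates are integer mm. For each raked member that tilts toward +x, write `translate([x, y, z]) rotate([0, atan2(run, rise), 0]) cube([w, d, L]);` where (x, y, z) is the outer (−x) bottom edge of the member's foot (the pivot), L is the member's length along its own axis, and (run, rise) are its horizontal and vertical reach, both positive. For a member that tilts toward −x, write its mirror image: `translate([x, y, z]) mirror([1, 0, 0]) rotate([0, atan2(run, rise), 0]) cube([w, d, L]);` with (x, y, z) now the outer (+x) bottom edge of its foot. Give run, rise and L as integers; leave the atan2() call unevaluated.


translate([392, 0, 735]) cube([91, 838, 47]);
translate([0, 72, 0]) rotate([0, atan2(392, 735), 0]) cube([28, 43, 833]);
translate([875, 72, 0]) mirror([1, 0, 0]) rotate([0, atan2(392, 735), 0]) cube([28, 43, 833]);
translate([0, 723, 0]) rotate([0, atan2(392, 735), 0]) cube([28, 43, 833]);
translate([875, 723, 0]) mirror([1, 0, 0]) rotate([0, atan2(392, 735), 0]) cube([28, 43, 833]);


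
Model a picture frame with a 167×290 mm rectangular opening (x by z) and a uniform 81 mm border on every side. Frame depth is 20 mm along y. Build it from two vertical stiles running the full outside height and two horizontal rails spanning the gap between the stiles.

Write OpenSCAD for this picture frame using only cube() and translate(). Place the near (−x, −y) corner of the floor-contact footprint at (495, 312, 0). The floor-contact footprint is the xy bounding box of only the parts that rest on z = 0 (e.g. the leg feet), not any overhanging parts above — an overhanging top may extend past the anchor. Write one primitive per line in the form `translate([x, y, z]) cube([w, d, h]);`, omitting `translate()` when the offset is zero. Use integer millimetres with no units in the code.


translate([495, 312, 0]) cube([81, 20, 452]);
translate([743, 312, 0]) cube([81, 20, 452]);
translate([576, 312, 0]) cube([167, 20, 81]);
translate([576, 312, 371]) cube([167, 20, 81]);


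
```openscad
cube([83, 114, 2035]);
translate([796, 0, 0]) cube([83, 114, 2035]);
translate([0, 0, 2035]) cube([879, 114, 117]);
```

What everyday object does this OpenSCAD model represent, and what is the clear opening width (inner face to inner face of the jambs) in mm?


A door frame. The clear opening width is 713 mm.

Two 2035 mm tall posts with a header on top — a door frame. The left jamb is 83 mm wide at x = 0; the right jamb starts at x = 796. The clear opening is 796 − 83 = 713 mm.


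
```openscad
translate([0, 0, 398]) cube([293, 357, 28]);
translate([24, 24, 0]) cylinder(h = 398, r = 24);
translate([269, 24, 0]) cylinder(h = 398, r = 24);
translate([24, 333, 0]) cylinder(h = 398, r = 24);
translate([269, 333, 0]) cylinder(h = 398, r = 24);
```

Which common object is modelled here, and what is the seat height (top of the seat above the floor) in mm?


A stool. The seat height is 426 mm.

A 293×357×28 slab at z = 398 on four corner cylinders — a stool. The seat top is 398 + 28 = 426 mm.


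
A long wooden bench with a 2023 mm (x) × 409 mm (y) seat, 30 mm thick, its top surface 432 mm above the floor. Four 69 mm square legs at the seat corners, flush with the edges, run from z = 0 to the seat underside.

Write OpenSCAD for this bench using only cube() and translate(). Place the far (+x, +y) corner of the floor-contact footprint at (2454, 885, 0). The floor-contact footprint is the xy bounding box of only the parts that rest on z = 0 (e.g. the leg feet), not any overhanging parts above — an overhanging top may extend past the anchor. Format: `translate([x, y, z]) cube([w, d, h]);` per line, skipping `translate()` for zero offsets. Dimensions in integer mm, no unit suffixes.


translate([431, 476, 402]) cube([2023, 409, 30]);
translate([431, 476, 0]) cube([69, 69, 402]);
translate([431, 816, 0]) cube([69, 69, 402]);
translate([2385, 476, 0]) cube([69, 69, 402]);
translate([2385, 816, 0]) cube([69, 69, 402]);


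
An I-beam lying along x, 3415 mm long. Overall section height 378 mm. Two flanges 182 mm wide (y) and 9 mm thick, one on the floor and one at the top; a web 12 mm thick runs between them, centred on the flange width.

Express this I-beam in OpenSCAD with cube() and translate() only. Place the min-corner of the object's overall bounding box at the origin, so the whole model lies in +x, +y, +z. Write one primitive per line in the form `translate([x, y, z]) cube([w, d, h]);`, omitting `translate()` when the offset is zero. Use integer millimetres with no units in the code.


cube([3415, 182, 9]);
translate([0, 85, 9]) cube([3415, 12, 360]);
translate([0, 0, 369]) cube([3415, 182, 9]);


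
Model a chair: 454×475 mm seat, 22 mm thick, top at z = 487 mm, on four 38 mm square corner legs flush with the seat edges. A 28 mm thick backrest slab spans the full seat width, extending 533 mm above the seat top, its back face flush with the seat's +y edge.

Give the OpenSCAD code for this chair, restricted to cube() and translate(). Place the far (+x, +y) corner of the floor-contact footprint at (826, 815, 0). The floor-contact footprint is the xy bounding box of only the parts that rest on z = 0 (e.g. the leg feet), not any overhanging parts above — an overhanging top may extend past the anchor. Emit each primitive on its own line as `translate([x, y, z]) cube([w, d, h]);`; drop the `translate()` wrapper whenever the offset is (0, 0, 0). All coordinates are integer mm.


// leg_h = 487 - 22 = 465
translate([372, 340, 465]) cube([454, 475, 22]);
translate([372, 340, 0]) cube([38, 38, 465]);
translate([788, 340, 0]) cube([38, 38, 465]);
translate([372, 777, 0]) cube([38, 38, 465]);
translate([788, 777, 0]) cube([38, 38, 465]);
translate([372, 787, 487]) cube([454, 28, 533]);


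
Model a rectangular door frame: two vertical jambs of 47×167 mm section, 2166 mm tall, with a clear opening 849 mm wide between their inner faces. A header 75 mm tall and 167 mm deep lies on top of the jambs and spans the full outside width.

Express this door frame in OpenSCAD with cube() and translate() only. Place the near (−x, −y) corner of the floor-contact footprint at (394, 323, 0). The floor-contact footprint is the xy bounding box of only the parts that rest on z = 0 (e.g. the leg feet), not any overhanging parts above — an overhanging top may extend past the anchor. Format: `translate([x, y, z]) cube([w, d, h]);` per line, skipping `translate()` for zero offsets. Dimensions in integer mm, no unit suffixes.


translate([394, 323, 0]) cube([47, 167, 2166]);
translate([1290, 323, 0]) cube([47, 167, 2166]);
translate([394, 323, 2166]) cube([943, 167, 75]);


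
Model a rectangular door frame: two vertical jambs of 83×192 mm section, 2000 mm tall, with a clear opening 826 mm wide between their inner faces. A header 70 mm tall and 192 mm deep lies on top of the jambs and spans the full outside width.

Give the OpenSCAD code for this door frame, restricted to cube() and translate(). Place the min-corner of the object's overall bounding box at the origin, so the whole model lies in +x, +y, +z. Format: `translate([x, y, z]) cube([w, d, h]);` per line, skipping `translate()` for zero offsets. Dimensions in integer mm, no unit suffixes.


cube([83, 192, 2000]);
translate([909, 0, 0]) cube([83, 192, 2000]);
translate([0, 0, 2000]) cube([992, 192, 70]);


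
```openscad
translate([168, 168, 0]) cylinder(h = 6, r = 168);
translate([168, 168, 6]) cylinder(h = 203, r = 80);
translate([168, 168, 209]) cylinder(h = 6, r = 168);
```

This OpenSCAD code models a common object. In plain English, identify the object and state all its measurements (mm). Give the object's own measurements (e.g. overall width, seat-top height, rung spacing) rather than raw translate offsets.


A spool: two coaxial disc flanges of radius 168 mm and thickness 6 mm, joined by a core cylinder of radius 80 mm and height 203 mm. The lower flange rests on z = 0 and the three cylinders share a vertical axis.


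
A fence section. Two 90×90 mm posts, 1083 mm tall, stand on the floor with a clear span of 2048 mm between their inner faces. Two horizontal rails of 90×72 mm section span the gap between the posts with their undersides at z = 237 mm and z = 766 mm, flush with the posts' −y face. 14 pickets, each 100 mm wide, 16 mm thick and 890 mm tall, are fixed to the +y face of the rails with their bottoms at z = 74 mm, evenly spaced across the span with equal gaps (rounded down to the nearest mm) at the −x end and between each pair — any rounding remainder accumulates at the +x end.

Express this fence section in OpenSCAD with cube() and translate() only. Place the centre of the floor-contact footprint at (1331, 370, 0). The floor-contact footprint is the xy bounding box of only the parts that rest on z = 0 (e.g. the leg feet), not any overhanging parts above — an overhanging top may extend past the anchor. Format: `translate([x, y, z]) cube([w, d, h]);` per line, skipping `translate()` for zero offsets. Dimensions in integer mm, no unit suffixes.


translate([217, 325, 0]) cube([90, 90, 1083]);
translate([2355, 325, 0]) cube([90, 90, 1083]);
translate([307, 325, 237]) cube([2048, 90, 72]);
translate([307, 325, 766]) cube([2048, 90, 72]);
translate([350, 415, 74]) cube([100, 16, 890]);
translate([493, 415, 74]) cube([100, 16, 890]);
translate([636, 415, 74]) cube([100, 16, 890]);
translate([779, 415, 74]) cube([100, 16, 890]);
translate([922, 415, 74]) cube([100, 16, 890]);
translate([1065, 415, 74]) cube([100, 16, 890]);
translate([1208, 415, 74]) cube([100, 16, 890]);
translate([1351, 415, 74]) cube([100, 16, 890]);
translate([1494, 415, 74]) cube([100, 16, 890]);
translate([1637, 415, 74]) cube([100, 16, 890]);
translate([1780, 415, 74]) cube([100, 16, 890]);
translate([1923, 415, 74]) cube([100, 16, 890]);
translate([2066, 415, 74]) cube([100, 16, 890]);
translate([2209, 415, 74]) cube([100, 16, 890]);


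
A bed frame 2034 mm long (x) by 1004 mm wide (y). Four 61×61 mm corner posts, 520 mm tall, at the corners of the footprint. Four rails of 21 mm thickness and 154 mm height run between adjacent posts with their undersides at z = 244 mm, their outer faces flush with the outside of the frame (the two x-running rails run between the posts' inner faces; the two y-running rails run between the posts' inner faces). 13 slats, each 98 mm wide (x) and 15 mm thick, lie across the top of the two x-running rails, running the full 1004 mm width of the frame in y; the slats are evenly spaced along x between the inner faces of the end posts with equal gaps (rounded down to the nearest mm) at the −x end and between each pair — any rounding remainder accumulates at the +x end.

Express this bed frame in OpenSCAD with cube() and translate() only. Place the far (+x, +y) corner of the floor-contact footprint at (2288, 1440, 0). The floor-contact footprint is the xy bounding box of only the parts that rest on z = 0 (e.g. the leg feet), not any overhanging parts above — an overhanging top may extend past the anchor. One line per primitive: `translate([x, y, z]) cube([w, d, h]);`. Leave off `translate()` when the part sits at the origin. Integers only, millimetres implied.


translate([254, 436, 0]) cube([61, 61, 520]);
translate([254, 1379, 0]) cube([61, 61, 520]);
translate([2227, 436, 0]) cube([61, 61, 520]);
translate([2227, 1379, 0]) cube([61, 61, 520]);
translate([315, 436, 244]) cube([1912, 21, 154]);
translate([315, 1419, 244]) cube([1912, 21, 154]);
translate([254, 497, 244]) cube([21, 882, 154]);
translate([2267, 497, 244]) cube([21, 882, 154]);
translate([360, 436, 398]) cube([98, 1004, 15]);
translate([503, 436, 398]) cube([98, 1004, 15]);
translate([646, 436, 398]) cube([98, 1004, 15]);
translate([789, 436, 398]) cube([98, 1004, 15]);
translate([932, 436, 398]) cube([98, 1004, 15]);
translate([1075, 436, 398]) cube([98, 1004, 15]);
translate([1218, 436, 398]) cube([98, 1004, 15]);
translate([1361, 436, 398]) cube([98, 1004, 15]);
translate([1504, 436, 398]) cube([98, 1004, 15]);
translate([1647, 436, 398]) cube([98, 1004, 15]);
translate([1790, 436, 398]) cube([98, 1004, 15]);
translate([1933, 436, 398]) cube([98, 1004, 15]);
translate([2076, 436, 398]) cube([98, 1004, 15]);


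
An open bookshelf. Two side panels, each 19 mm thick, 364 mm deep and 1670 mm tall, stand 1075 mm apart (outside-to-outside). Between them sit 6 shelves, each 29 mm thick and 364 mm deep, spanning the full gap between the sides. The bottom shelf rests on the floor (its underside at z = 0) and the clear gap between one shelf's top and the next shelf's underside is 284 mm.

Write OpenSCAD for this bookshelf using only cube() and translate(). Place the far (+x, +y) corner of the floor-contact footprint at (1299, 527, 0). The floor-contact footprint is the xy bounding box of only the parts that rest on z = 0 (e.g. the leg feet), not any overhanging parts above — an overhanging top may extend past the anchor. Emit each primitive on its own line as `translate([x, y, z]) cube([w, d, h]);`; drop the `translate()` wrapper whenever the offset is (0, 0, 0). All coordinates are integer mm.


translate([224, 163, 0]) cube([19, 364, 1670]);
translate([1280, 163, 0]) cube([19, 364, 1670]);
translate([243, 163, 0]) cube([1037, 364, 29]);
translate([243, 163, 313]) cube([1037, 364, 29]);
translate([243, 163, 626]) cube([1037, 364, 29]);
translate([243, 163, 939]) cube([1037, 364, 29]);
translate([243, 163, 1252]) cube([1037, 364, 29]);
translate([243, 163, 1565]) cube([1037, 364, 29]);


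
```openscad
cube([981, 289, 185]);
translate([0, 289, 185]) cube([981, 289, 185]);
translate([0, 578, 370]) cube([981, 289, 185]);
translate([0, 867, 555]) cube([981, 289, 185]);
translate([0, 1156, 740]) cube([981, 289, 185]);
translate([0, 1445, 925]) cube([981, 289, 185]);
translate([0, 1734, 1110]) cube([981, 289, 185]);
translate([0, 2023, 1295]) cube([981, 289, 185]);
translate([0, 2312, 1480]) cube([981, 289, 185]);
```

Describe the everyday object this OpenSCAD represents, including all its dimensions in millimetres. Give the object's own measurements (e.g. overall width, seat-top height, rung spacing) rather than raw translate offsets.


A straight staircase of 9 solid steps. Each step is 981 mm wide (x), 289 mm deep (y, the going) and 185 mm tall (the rise). The first step rests on the floor; each subsequent step sits one going further in +y and one rise higher in +z, directly behind and above the previous step with no overlap.


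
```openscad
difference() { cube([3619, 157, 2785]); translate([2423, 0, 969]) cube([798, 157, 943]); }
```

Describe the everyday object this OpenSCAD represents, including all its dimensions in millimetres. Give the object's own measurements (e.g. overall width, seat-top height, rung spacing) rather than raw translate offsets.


A wall 3619 mm long (x), 157 mm thick (y), 2785 mm tall, with a rectangular window opening cut through it. The opening is 798 mm wide and 943 mm tall; its sill is at z = 969 mm and its near (−x) edge is 2423 mm from the wall's −x end. The opening passes through the full wall thickness.


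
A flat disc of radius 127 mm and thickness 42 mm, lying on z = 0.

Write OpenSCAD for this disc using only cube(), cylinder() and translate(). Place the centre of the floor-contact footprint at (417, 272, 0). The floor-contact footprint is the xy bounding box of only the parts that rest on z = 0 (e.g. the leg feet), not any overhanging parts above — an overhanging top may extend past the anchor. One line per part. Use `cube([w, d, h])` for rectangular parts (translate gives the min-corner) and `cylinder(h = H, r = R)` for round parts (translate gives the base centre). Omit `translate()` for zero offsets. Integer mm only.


translate([417, 272, 0]) cylinder(h = 42, r = 127);


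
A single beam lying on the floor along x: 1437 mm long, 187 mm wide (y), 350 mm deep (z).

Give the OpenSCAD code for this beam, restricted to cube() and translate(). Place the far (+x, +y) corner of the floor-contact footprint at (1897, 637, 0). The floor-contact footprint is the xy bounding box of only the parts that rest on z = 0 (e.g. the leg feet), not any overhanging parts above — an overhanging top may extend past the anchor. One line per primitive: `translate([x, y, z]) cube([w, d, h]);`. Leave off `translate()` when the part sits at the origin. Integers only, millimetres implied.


translate([460, 450, 0]) cube([1437, 187, 350]);


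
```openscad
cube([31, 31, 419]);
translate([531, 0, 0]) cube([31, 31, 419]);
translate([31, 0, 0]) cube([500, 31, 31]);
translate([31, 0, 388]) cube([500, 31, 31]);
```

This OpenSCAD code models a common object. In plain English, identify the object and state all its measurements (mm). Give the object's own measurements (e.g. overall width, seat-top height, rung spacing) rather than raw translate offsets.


A rectangular picture frame lying in the x–z plane (depth along y). The opening is 500 mm wide (x) by 357 mm tall (z), surrounded by a border 31 mm wide on all four sides. The frame is 31 mm deep and is made of two full-height vertical stiles with two horizontal rails fitted between them.


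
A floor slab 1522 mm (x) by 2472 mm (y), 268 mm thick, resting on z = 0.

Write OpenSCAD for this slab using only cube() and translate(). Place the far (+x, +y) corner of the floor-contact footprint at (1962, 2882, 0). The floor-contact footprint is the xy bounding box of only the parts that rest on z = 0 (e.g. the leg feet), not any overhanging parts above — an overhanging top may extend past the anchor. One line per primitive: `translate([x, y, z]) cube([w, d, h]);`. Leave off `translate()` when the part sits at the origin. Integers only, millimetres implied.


translate([440, 410, 0]) cube([1522, 2472, 268]);


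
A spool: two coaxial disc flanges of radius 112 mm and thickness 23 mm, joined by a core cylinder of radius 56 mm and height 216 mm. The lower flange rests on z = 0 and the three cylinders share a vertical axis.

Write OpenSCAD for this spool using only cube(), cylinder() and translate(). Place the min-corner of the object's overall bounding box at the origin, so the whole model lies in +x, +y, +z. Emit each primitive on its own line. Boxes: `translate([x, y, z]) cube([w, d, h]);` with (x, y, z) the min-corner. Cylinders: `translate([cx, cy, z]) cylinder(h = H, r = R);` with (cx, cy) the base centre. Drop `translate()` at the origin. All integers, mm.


translate([112, 112, 0]) cylinder(h = 23, r = 112);
translate([112, 112, 23]) cylinder(h = 216, r = 56);
translate([112, 112, 239]) cylinder(h = 23, r = 112);


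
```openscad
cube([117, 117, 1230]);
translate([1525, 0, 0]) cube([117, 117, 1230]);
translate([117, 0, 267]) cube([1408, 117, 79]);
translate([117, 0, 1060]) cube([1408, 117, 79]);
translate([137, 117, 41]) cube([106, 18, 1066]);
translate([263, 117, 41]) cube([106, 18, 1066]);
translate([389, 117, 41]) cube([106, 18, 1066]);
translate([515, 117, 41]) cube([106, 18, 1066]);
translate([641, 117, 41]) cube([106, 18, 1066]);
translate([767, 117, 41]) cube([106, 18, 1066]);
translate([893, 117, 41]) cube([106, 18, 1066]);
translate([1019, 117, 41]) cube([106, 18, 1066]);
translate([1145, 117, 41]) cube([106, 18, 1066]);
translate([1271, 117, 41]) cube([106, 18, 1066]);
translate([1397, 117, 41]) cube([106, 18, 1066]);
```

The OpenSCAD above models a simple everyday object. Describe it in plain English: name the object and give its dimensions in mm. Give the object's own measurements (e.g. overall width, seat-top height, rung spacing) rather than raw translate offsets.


A fence section. Two 117×117 mm posts, 1230 mm tall, stand on the floor with a clear span of 1408 mm between their inner faces. Two horizontal rails of 117×79 mm section span the gap between the posts with their undersides at z = 267 mm and z = 1060 mm, flush with the posts' −y face. 11 pickets, each 106 mm wide, 18 mm thick and 1066 mm tall, are fixed to the +y face of the rails with their bottoms at z = 41 mm, spaced across the span with a 20 mm gap after the −x post and between neighbouring pickets, with 22 mm left before the +x post.


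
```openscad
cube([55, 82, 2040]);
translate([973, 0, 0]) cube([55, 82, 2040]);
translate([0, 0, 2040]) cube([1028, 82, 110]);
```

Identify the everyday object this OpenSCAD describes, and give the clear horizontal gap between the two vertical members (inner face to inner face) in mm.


A door frame. The clear opening width is 918 mm.

Two 2040 mm tall posts with a header on top — a door frame. The left jamb is 55 mm wide at x = 0; the right jamb starts at x = 973. The clear opening is 973 − 55 = 918 mm.


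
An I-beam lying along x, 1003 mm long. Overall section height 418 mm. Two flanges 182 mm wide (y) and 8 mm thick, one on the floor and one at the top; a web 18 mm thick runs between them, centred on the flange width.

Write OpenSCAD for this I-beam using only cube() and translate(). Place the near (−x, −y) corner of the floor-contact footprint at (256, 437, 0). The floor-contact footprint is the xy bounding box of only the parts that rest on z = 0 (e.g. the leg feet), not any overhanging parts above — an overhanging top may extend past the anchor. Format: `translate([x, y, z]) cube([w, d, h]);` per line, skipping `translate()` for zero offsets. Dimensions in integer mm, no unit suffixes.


translate([256, 437, 0]) cube([1003, 182, 8]);
translate([256, 519, 8]) cube([1003, 18, 402]);
translate([256, 437, 410]) cube([1003, 182, 8]);


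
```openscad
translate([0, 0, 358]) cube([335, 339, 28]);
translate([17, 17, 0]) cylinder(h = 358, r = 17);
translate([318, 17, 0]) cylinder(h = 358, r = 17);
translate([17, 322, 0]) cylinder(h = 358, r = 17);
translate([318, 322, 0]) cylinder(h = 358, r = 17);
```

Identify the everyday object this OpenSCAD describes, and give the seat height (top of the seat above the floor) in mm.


A stool. The seat height is 386 mm.

A 335×339×28 slab at z = 358 on four corner cylinders — a stool. The seat top is 358 + 28 = 386 mm.


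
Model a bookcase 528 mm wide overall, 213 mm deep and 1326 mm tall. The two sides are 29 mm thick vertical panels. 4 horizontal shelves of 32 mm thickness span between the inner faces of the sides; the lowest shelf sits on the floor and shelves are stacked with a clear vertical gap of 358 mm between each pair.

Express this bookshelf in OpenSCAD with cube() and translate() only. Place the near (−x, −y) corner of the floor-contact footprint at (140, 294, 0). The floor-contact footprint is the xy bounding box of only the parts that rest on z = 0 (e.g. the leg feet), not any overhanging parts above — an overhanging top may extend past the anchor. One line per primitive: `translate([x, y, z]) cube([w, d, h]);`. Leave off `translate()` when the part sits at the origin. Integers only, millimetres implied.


translate([140, 294, 0]) cube([29, 213, 1326]);
translate([639, 294, 0]) cube([29, 213, 1326]);
translate([169, 294, 0]) cube([470, 213, 32]);
translate([169, 294, 390]) cube([470, 213, 32]);
translate([169, 294, 780]) cube([470, 213, 32]);
translate([169, 294, 1170]) cube([470, 213, 32]);


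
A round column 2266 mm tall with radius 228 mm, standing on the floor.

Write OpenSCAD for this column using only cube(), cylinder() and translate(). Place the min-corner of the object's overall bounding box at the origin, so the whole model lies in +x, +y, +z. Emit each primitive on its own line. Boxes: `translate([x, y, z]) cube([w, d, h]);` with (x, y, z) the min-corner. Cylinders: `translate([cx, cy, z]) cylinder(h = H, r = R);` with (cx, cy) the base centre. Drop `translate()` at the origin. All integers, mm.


translate([228, 228, 0]) cylinder(h = 2266, r = 228);
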